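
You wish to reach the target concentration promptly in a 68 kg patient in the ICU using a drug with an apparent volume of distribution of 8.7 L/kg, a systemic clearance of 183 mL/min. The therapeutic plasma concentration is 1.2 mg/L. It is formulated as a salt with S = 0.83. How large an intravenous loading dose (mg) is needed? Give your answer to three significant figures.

Vd(total) = 68 kg × 8.7 L/kg = 591.6 L
LD = Vd × C / S = 591.6 × 1.200 / 0.83 = 855.3 mg

855 mg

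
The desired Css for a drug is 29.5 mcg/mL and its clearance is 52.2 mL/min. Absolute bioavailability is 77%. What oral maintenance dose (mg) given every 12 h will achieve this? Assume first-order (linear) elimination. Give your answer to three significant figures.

CL = 52.2 mL/min = 52.2 × 0.06 = 3.132 L/h
D = CL × Css × τ / F = 3.132 × 29.5 × 12 / 0.77 = 1440 mg

1440 mg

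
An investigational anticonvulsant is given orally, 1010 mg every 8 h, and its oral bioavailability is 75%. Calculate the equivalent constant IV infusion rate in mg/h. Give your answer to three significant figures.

94.7 mg/h

Equivalent systemic input: infusion rate = F·D/τ.
Rate = 0.75 × 1010 / 8 = 94.69 mg/h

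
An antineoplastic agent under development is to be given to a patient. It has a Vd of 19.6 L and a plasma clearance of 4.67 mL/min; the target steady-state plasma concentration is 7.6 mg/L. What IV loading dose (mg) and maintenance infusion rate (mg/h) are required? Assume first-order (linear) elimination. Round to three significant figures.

LD = Vd · C_target = 19.60 × 7.6 = 149.0 mg
CL = 4.67 mL/min = 4.67 × 0.06 = 0.2802 L/h
Maintenance infusion rate = CL × Css = 0.2802 × 7.6 = 2.130 mg/h

(a) 149 mg; (b) 2.13 mg/h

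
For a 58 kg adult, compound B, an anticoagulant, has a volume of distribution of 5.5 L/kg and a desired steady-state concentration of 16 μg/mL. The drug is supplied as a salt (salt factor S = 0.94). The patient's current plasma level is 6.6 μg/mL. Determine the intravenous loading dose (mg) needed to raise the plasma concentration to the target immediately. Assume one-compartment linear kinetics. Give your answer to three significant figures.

3190 mg

Total Vd = 5.5 × 58 = 319.0 L
Concentration deficit ΔC = 16 − 6.6 = 9.400 mg/L
LD = Vd × ΔC / S = 319.0 × 9.400 / 0.94 = 3190 mg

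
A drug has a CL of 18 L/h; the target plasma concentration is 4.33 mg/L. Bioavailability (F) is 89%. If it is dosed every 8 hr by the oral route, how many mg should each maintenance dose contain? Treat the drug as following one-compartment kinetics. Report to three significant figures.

701 mg

D = CL × Css × τ / F = 18.00 × 4.33 × 8 / 0.89 = 700.6 mg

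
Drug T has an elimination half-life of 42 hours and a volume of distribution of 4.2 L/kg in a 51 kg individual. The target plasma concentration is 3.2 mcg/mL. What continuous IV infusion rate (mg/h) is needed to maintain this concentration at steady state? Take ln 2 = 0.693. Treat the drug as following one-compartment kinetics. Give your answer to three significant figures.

Vd(total) = 51 kg × 4.2 L/kg = 214.2 L
CL = 0.693 × Vd / t½ = 0.693 × 214.2 / 42 = 3.534 L/h
Infusion rate = CL × Css = 3.534 × 3.2 = 11.31 mg/h

11.3 mg/h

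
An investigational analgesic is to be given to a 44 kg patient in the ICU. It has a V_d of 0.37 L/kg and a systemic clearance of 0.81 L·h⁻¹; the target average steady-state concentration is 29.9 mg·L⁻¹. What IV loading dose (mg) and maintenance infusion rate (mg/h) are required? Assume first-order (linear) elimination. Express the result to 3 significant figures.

(a) 487 mg; (b) 24.2 mg/h

Vd = 0.37 L/kg × 44 kg = 16.28 L
LD = Vd · C_target = 16.28 × 29.9 = 486.8 mg
Maintenance infusion rate = CL × Css = 0.8100 × 29.9 = 24.22 mg/h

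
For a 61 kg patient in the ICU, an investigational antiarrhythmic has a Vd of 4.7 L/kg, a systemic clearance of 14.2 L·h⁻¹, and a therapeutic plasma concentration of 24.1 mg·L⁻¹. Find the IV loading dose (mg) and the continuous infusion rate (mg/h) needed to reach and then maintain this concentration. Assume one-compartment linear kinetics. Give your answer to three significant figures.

Vd = 4.7 L/kg × 61 kg = 286.7 L
Loading: fill Vd to C_target → 286.7 L × 24.1 mg/L = 6909 mg
Maintenance: replace elimination → rate = CL × Css = 14.20 × 24.1 = 342.2 mg/h

(a) 6910 mg; (b) 342 mg/h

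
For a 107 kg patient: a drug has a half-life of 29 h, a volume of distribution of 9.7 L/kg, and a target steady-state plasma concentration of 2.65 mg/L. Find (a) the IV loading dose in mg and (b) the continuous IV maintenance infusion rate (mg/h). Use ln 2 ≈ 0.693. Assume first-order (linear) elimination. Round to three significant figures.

(a) 2750 mg; (b) 65.7 mg/h

Vd(total) = 107 kg × 9.7 L/kg = 1038 L
LD = Vd × C = 1038 × 2.65 = 2751 mg
CL = 0.693 × Vd / t½ = 0.693 × 1038 / 29 = 24.80 L/h
Infusion rate = CL × Css = 24.80 × 2.65 = 65.72 mg/h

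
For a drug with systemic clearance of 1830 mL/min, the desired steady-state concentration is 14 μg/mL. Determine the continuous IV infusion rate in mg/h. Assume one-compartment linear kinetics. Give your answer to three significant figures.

1540 mg/h

CL = 1830 mL/min × 60/1000 = 109.8 L/h
At steady state, infusion rate equals elimination rate: rate in = CL × Css.
R₀ = 109.8 × 14 = 1537 mg/h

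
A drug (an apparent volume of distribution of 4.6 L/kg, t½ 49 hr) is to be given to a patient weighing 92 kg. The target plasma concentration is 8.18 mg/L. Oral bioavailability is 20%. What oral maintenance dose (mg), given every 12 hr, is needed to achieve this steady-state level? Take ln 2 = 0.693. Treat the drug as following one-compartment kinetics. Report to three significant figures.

2940 mg

Vd(total) = 92 kg × 4.6 L/kg = 423.2 L
CL = 0.693 × Vd / t½ = 0.693 × 423.2 / 49 = 5.985 L/h
D = CL × Css × τ / F = 5.985 × 8.18 × 12 / 0.2 = 2937 mg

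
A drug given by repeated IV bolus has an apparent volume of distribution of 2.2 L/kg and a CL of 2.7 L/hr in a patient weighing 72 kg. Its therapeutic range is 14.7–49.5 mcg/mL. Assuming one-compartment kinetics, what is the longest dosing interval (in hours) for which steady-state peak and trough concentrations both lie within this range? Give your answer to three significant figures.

Vd = 2.2 L/kg × 72 kg = 158.4 L
k = CL / Vd = 2.700 / 158.4 = 0.01705 h⁻¹
Between IV bolus doses, concentration decays as C = C₀·e^(−kτ), so C_peak/C_trough = e^(kτ).
τ_max = ln(C_peak/C_trough) / k = ln(49.5/14.7) / 0.01705 = 1.214 / 0.01705 = 71.20 h

71.2 h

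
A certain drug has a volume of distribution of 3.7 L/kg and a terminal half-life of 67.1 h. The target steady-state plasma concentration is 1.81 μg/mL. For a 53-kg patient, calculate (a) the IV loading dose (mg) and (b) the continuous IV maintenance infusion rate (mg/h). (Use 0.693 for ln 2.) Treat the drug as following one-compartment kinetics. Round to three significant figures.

(a) 355 mg; (b) 3.67 mg/h

Total Vd = 3.7 × 53 = 196.1 L
LD = Vd × C = 196.1 × 1.81 = 354.9 mg
CL = 0.693 × Vd / t½ = 0.693 × 196.1 / 67.1 = 2.025 L/h
Infusion rate = CL × Css = 2.025 × 1.81 = 3.665 mg/h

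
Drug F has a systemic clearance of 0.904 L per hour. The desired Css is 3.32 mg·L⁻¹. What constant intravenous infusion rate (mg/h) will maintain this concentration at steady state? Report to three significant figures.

3.00 mg/h

At steady state, infusion rate equals elimination rate: rate in = CL × Css.
Rate = CL × Css = 0.9040 × 3.32 = 3.001 mg/h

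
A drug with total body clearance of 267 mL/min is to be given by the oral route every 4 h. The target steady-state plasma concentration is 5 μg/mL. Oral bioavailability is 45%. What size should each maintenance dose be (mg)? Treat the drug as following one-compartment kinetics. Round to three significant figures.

712 mg

Convert clearance: 267 mL/min × 60 min/h ÷ 1000 mL/L = 16.02 L/h
D = CL × Css × τ / F = 16.02 × 5 × 4 / 0.45 = 712.0 mg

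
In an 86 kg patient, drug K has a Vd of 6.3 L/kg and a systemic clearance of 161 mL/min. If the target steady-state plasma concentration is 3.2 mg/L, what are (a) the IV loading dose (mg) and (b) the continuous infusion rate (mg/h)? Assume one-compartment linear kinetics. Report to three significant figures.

Total Vd = 6.3 × 86 = 541.8 L
Loading dose = Vd × C = 541.8 × 3.2 = 1734 mg
CL = 161 mL/min × 60/1000 = 9.660 L/h
Maintenance infusion rate = CL × Css = 9.660 × 3.2 = 30.91 mg/h

(a) 1730 mg; (b) 30.9 mg/h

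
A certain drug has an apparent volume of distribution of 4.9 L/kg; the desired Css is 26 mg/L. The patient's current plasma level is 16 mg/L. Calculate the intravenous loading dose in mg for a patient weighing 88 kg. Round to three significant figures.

Vd(total) = 88 kg × 4.9 L/kg = 431.2 L
The loading dose fills Vd to the target concentration.
Concentration deficit ΔC = 26 − 16 = 10.00 mg/L
LD = Vd × ΔC = 431.2 × 10.00 = 4312 mg

4310 mg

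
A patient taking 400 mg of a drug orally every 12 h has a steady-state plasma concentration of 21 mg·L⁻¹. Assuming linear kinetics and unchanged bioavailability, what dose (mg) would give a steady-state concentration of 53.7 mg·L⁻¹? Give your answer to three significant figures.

For first-order elimination, Css ∝ F·D/(CL·τ); F and CL are unchanged, so Css ∝ D/τ.
D₂ = D₁ × (Css,target / Css,current) = 400 × 53.7/21 = 1023 mg

1020 mg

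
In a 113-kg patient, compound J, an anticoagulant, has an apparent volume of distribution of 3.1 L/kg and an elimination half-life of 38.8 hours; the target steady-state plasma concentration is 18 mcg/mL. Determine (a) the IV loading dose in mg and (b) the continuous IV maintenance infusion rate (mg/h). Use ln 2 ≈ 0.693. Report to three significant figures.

Total Vd = 3.1 × 113 = 350.3 L
LD = Vd × C = 350.3 × 18 = 6305 mg
CL = 0.693 × Vd / t½ = 0.693 × 350.3 / 38.8 = 6.257 L/h
Infusion rate = CL × Css = 6.257 × 18 = 112.6 mg/h

(a) 6310 mg; (b) 113 mg/h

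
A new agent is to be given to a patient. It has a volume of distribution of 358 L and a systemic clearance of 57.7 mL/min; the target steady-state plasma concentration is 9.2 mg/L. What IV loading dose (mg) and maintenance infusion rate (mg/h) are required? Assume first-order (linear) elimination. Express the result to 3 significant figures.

Loading: fill Vd to C_target → 358.0 L × 9.2 mg/L = 3294 mg
Convert clearance: 57.7 mL/min × 60 min/h ÷ 1000 mL/L = 3.462 L/h
Infusion rate = 3.462 L/h × 9.2 mg/L = 31.85 mg/h

(a) 3290 mg; (b) 31.9 mg/h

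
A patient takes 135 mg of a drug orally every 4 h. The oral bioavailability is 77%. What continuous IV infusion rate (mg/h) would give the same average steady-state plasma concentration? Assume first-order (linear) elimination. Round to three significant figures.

Equivalent systemic input: infusion rate = F·D/τ.
Rate = 0.77 × 135 / 4 = 25.99 mg/h

26.0 mg/h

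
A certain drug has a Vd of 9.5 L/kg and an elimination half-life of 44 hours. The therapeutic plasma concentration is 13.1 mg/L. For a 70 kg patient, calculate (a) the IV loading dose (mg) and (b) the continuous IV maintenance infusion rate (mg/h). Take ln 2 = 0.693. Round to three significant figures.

Total Vd = 9.5 × 70 = 665.0 L
LD = Vd × C = 665.0 × 13.1 = 8712 mg
CL = 0.693 × Vd / t½ = 0.693 × 665.0 / 44 = 10.47 L/h
Infusion rate = CL × Css = 10.47 × 13.1 = 137.2 mg/h

(a) 8710 mg; (b) 137 mg/h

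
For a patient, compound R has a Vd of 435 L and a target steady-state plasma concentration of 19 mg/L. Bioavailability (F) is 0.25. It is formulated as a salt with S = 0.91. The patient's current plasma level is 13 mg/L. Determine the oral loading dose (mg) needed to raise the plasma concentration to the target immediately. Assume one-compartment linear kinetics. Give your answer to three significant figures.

11500 mg

Concentration deficit ΔC = 19 − 13 = 6.000 mg/L
LD = Vd × ΔC / F / S = 435.0 × 6.000 / 0.25 / 0.91 = 11470 mg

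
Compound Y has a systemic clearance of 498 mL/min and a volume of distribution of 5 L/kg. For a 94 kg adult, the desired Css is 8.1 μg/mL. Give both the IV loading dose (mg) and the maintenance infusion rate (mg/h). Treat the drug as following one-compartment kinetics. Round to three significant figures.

Vd(total) = 94 kg × 5 L/kg = 470.0 L
LD = Vd · C_target = 470.0 × 8.1 = 3807 mg
Convert clearance: 498 mL/min × 60 min/h ÷ 1000 mL/L = 29.88 L/h
Maintenance: replace elimination → rate = CL × Css = 29.88 × 8.1 = 242.0 mg/h

(a) 3810 mg; (b) 242 mg/h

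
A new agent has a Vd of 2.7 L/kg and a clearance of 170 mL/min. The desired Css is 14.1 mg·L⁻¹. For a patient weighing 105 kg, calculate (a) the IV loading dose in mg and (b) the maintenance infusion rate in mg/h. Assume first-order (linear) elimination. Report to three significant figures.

(a) 4000 mg; (b) 144 mg/h

Vd = 2.7 L/kg × 105 kg = 283.5 L
Loading: fill Vd to C_target → 283.5 L × 14.1 mg/L = 3997 mg
Convert clearance: 170 mL/min × 60 min/h ÷ 1000 mL/L = 10.20 L/h
Maintenance: replace elimination → rate = CL × Css = 10.20 × 14.1 = 143.8 mg/h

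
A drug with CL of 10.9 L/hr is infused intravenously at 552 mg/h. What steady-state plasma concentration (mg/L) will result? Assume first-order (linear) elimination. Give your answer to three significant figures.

50.6 mg/L

Css = rate / CL = 552 / 10.90 = 50.64 mg/L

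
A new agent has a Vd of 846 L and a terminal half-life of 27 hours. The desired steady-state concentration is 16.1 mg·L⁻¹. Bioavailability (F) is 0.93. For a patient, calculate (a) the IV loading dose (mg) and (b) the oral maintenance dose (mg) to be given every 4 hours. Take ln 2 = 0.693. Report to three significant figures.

(a) 13600 mg; (b) 1500 mg

LD = Vd × C = 846.0 × 16.1 = 13620 mg
CL = 0.693 × Vd / t½ = 0.693 × 846.0 / 27 = 21.71 L/h
D = CL × Css × τ / F = 21.71 × 16.1 × 4 / 0.93 = 1503 mg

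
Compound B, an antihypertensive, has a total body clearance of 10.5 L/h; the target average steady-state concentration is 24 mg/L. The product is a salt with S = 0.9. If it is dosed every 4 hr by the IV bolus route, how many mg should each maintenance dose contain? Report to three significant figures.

D = CL × Css × τ / S = 10.50 × 24 × 4 / 0.9 = 1120 mg

1120 mg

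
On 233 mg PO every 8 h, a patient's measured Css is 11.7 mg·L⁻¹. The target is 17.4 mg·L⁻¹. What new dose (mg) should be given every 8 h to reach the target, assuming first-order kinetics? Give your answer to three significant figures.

For first-order elimination, Css ∝ F·D/(CL·τ); F and CL are unchanged, so Css ∝ D/τ.
D₂ = D₁ × (Css,target / Css,current) = 233 × 17.4/11.7 = 346.5 mg

347 mg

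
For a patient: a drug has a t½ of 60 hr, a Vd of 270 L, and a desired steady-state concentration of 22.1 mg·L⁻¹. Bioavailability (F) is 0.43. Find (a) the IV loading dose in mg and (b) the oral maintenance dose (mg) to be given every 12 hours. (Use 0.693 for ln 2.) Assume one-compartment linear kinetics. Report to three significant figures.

(a) 5970 mg; (b) 1920 mg

LD = Vd × C = 270.0 × 22.1 = 5967 mg
CL = 0.693 × Vd / t½ = 0.693 × 270.0 / 60 = 3.119 L/h
D = CL × Css × τ / F = 3.119 × 22.1 × 12 / 0.43 = 1924 mg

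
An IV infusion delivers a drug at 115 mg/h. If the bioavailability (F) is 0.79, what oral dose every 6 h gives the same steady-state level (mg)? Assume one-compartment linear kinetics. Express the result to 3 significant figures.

873 mg

To maintain the same Css, the systemic dosing rate must be unchanged: F·D/τ = infusion rate.
D = rate × τ / F = 115 × 6 / 0.79 = 873.4 mg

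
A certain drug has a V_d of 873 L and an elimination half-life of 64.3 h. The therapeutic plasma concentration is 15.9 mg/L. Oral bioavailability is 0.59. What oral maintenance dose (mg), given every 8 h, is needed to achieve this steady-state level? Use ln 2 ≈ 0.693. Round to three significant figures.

CL = ln 2 · Vd / t½ = 0.693 × 873.0 / 64.3 = 9.409 L/h
D = CL × Css × τ / F = 9.409 × 15.9 × 8 / 0.59 = 2029 mg

2030 mg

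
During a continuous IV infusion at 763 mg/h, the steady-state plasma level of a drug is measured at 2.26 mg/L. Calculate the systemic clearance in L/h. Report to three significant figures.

At steady state, infusion rate = CL × Css, so CL = rate / Css.
CL = 763 / 2.26 = 337.6 L/h

338 L/h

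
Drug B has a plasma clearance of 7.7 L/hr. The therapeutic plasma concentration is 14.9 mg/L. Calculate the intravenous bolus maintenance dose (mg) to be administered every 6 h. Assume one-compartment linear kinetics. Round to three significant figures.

688 mg

At steady state, dose per interval replaces the amount cleared in that interval: D/τ = CL·Css.
D = CL × Css × τ = 7.700 × 14.9 × 6 = 688.4 mg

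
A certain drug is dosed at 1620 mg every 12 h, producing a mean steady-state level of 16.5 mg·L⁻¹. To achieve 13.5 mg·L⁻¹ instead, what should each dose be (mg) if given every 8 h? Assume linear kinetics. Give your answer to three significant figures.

884 mg

For first-order elimination, Css ∝ F·D/(CL·τ); F and CL are unchanged, so Css ∝ D/τ.
D₂ = D₁ × (Css,target / Css,current) × (τ₂/τ₁) = 1620 × (13.5/16.5) × (8/12) = 883.6 mg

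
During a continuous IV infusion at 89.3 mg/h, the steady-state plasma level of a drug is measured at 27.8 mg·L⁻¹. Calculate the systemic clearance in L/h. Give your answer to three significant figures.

3.21 L/h

At steady state, infusion rate = CL × Css, so CL = rate / Css.
CL = 89.3 / 27.8 = 3.212 L/h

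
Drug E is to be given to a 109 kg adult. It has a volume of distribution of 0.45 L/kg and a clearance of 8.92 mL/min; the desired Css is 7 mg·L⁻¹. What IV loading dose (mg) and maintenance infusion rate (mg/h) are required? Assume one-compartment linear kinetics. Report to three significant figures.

Vd(total) = 109 kg × 0.45 L/kg = 49.05 L
LD = Vd · C_target = 49.05 × 7 = 343.4 mg
CL = 8.92 mL/min × 60/1000 = 0.5352 L/h
Maintenance infusion rate = CL × Css = 0.5352 × 7 = 3.746 mg/h

(a) 343 mg; (b) 3.75 mg/h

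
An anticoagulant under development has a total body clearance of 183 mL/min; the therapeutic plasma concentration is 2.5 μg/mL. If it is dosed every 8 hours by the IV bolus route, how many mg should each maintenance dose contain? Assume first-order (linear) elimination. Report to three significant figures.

220 mg

CL = 183 mL/min × 60/1000 = 10.98 L/h
D = CL × Css × τ = 10.98 × 2.5 × 8 = 219.6 mg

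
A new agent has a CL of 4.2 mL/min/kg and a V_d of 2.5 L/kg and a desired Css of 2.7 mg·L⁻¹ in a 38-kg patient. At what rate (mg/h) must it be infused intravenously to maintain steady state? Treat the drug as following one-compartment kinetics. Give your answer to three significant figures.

CL = 4.2 mL/min/kg × 38 kg = 159.6 mL/min = 159.6 × 60/1000 = 9.576 L/h
Maintenance depends on clearance, not Vd — rate in must match rate out.
Infusion rate = CL · Css = 9.576 L/h × 2.7 mg/L = 25.86 mg/h

25.9 mg/h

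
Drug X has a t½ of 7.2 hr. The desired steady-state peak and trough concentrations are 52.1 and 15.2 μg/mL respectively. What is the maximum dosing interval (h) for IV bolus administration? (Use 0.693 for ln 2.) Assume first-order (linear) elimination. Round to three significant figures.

12.8 h

k = 0.693 / t½ = 0.693 / 7.2 = 0.09625 h⁻¹
Between IV bolus doses, concentration decays as C = C₀·e^(−kτ), so C_peak/C_trough = e^(kτ).
τ_max = ln(C_peak/C_trough) / k = ln(52.1/15.2) / 0.09625 = 1.232 / 0.09625 = 12.80 h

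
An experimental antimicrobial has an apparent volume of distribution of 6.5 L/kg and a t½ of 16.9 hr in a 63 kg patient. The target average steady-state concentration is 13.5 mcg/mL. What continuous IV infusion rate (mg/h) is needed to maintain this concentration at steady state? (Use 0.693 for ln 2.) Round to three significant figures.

Vd = 6.5 L/kg × 63 kg = 409.5 L
CL = ln 2 · Vd / t½ = 0.693 × 409.5 / 16.9 = 16.79 L/h
Infusion rate = CL × Css = 16.79 × 13.5 = 226.7 mg/h

227 mg/h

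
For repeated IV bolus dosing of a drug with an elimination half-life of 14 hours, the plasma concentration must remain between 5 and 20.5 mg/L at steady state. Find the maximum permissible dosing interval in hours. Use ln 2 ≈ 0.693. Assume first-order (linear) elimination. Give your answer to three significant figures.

28.5 h

k = 0.693 / t½ = 0.693 / 14 = 0.04950 h⁻¹
Between IV bolus doses, concentration decays as C = C₀·e^(−kτ), so C_peak/C_trough = e^(kτ).
τ_max = ln(C_peak/C_trough) / k = ln(20.5/5) / 0.04950 = 1.411 / 0.04950 = 28.51 h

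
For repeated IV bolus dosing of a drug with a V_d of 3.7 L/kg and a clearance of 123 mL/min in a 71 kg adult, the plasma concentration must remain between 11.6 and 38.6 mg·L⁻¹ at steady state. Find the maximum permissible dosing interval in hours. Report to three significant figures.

Vd(total) = 71 kg × 3.7 L/kg = 262.7 L
Convert clearance: 123 mL/min × 60 min/h ÷ 1000 mL/L = 7.380 L/h
k = CL / Vd = 7.380 / 262.7 = 0.02809 h⁻¹
Between IV bolus doses, concentration decays as C = C₀·e^(−kτ), so C_peak/C_trough = e^(kτ).
τ_max = ln(C_peak/C_trough) / k = ln(38.6/11.6) / 0.02809 = 1.202 / 0.02809 = 42.79 h

42.8 h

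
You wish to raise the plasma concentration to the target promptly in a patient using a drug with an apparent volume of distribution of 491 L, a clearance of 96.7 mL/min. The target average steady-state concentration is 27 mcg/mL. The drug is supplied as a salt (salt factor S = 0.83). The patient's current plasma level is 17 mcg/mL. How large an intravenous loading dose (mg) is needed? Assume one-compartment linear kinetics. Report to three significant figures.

Concentration deficit ΔC = 27 − 17 = 10.00 mg/L
LD = Vd × ΔC / S = 491.0 × 10.00 / 0.83 = 5916 mg

5920 mg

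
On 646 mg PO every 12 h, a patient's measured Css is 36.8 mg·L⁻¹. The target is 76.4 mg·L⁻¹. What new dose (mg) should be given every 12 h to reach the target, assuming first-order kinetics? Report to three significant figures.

1340 mg

With linear kinetics, Css is proportional to dose rate (D/τ) at fixed clearance.
D₂ = D₁ × (Css,target / Css,current) = 646 × 76.4/36.8 = 1341 mg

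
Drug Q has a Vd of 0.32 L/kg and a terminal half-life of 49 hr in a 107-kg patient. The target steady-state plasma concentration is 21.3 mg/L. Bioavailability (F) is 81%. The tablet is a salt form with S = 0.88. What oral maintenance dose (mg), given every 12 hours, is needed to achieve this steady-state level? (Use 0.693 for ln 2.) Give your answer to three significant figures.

Vd = 0.32 L/kg × 107 kg = 34.24 L
k = 0.693/49 = 0.01414 h⁻¹, so CL = k·Vd = 0.01414 × 34.24 = 0.4842 L/h
D = CL × Css × τ / F / S = 0.4842 × 21.3 × 12 / 0.81 / 0.88 = 173.6 mg

174 mg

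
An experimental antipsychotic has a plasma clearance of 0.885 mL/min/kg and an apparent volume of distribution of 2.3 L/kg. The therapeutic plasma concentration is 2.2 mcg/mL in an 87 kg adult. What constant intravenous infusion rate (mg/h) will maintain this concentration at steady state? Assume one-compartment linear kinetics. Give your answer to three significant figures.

10.2 mg/h

CL = 0.885 mL/min/kg × 87 kg = 77.00 mL/min = 77.00 × 60/1000 = 4.620 L/h
Infusion rate = CL · Css = 4.620 L/h × 2.2 mg/L = 10.16 mg/h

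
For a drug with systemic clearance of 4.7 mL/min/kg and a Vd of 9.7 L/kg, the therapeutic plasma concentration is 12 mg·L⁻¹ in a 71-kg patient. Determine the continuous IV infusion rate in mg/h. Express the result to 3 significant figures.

240 mg/h

CL = 4.7 mL/min/kg × 71 kg = 333.7 mL/min = 333.7 × 60/1000 = 20.02 L/h
R₀ = 20.02 × 12 = 240.2 mg/h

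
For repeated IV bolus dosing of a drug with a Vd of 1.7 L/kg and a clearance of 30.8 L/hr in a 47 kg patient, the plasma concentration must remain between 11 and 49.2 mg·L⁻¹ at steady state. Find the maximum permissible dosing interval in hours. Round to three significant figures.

Vd(total) = 47 kg × 1.7 L/kg = 79.90 L
k = CL / Vd = 30.80 / 79.90 = 0.3855 h⁻¹
Between IV bolus doses, concentration decays as C = C₀·e^(−kτ), so C_peak/C_trough = e^(kτ).
τ_max = ln(C_peak/C_trough) / k = ln(49.2/11) / 0.3855 = 1.498 / 0.3855 = 3.886 h

3.89 h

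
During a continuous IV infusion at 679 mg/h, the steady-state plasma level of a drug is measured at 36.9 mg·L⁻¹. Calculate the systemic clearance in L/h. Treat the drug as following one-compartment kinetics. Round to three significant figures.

At steady state, infusion rate = CL × Css, so CL = rate / Css.
CL = 679 / 36.9 = 18.40 L/h

18.4 L/h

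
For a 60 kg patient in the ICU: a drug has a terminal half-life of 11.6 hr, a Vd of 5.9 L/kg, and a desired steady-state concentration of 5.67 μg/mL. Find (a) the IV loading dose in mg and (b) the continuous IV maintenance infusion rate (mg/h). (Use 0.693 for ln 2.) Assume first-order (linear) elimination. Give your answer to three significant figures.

(a) 2010 mg; (b) 120 mg/h

Vd(total) = 60 kg × 5.9 L/kg = 354.0 L
LD = Vd × C = 354.0 × 5.67 = 2007 mg
CL = 0.693 × Vd / t½ = 0.693 × 354.0 / 11.6 = 21.15 L/h
Infusion rate = CL × Css = 21.15 × 5.67 = 119.9 mg/h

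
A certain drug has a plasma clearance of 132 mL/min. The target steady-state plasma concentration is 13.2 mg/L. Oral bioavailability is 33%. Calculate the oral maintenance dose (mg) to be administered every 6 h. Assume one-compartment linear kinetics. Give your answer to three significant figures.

1900 mg

CL = 132 mL/min × 60/1000 = 7.920 L/h
D = CL × Css × τ / F = 7.920 × 13.2 × 6 / 0.33 = 1901 mg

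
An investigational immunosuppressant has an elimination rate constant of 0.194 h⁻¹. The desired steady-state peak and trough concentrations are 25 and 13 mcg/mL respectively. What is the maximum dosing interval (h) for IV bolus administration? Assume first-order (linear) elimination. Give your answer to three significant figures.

Between IV bolus doses, concentration decays as C = C₀·e^(−kτ), so C_peak/C_trough = e^(kτ).
τ_max = ln(C_peak/C_trough) / k = ln(25/13) / 0.1940 = 0.6539 / 0.1940 = 3.371 h

3.37 h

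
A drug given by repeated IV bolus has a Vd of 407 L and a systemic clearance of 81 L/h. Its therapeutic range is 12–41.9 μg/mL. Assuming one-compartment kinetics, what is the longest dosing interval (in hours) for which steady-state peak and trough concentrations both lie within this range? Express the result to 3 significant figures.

6.28 h

k = CL / Vd = 81.00 / 407.0 = 0.1990 h⁻¹
Between IV bolus doses, concentration decays as C = C₀·e^(−kτ), so C_peak/C_trough = e^(kτ).
τ_max = ln(C_peak/C_trough) / k = ln(41.9/12) / 0.1990 = 1.250 / 0.1990 = 6.281 h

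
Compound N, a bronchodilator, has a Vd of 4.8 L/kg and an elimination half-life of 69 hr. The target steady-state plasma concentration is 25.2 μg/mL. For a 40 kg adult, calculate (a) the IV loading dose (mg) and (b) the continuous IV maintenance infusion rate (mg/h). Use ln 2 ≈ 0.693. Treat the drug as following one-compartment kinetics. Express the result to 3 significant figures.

(a) 4840 mg; (b) 48.6 mg/h

Vd = 4.8 L/kg × 40 kg = 192.0 L
LD = Vd × C = 192.0 × 25.2 = 4838 mg
CL = 0.693 × Vd / t½ = 0.693 × 192.0 / 69 = 1.928 L/h
Infusion rate = CL × Css = 1.928 × 25.2 = 48.59 mg/h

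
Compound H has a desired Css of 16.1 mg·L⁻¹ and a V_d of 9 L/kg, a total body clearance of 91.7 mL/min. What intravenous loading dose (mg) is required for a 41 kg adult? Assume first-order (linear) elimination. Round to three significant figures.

Total Vd = 9 × 41 = 369.0 L
The loading dose fills Vd to the target concentration; clearance is irrelevant here.
LD = Vd × C = 369.0 × 16.10 = 5941 mg

5940 mg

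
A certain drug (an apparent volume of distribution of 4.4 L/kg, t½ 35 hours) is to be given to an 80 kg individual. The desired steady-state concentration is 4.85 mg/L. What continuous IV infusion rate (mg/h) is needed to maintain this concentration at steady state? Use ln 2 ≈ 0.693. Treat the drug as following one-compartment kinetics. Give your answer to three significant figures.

33.8 mg/h

Total Vd = 4.4 × 80 = 352.0 L
CL = ln 2 · Vd / t½ = 0.693 × 352.0 / 35 = 6.970 L/h
Infusion rate = CL × Css = 6.970 × 4.85 = 33.80 mg/h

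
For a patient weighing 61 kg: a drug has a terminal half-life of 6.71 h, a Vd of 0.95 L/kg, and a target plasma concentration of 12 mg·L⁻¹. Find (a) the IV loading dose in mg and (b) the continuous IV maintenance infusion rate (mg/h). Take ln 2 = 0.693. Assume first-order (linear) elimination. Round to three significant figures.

Total Vd = 0.95 × 61 = 57.95 L
LD = Vd × C = 57.95 × 12 = 695.4 mg
CL = 0.693 × Vd / t½ = 0.693 × 57.95 / 6.71 = 5.985 L/h
Infusion rate = CL × Css = 5.985 × 12 = 71.82 mg/h

(a) 695 mg; (b) 71.8 mg/h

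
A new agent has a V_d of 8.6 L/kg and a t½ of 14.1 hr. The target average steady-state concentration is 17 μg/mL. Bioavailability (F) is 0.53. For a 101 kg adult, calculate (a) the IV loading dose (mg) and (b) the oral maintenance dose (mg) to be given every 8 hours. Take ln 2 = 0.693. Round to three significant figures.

Vd(total) = 101 kg × 8.6 L/kg = 868.6 L
LD = Vd × C = 868.6 × 17 = 14770 mg
CL = 0.693 × Vd / t½ = 0.693 × 868.6 / 14.1 = 42.69 L/h
D = CL × Css × τ / F = 42.69 × 17 × 8 / 0.53 = 10950 mg

(a) 14800 mg; (b) 11000 mg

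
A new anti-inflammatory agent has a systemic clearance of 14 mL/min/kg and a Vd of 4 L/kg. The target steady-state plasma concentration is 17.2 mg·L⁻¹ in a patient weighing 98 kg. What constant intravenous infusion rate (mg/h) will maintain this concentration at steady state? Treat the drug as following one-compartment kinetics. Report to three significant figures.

1420 mg/h

CL = 14 mL/min/kg × 98 kg = 1372 mL/min = 1372 × 60/1000 = 82.32 L/h
At steady state, infusion rate equals elimination rate: rate in = CL × Css.
Rate = CL × Css = 82.32 × 17.2 = 1416 mg/h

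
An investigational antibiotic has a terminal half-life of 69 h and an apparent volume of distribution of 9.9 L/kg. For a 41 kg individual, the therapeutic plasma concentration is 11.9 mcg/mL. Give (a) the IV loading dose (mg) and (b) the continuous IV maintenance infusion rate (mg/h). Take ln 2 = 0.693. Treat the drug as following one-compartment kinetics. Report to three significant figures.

Vd = 9.9 L/kg × 41 kg = 405.9 L
LD = Vd × C = 405.9 × 11.9 = 4830 mg
CL = 0.693 × Vd / t½ = 0.693 × 405.9 / 69 = 4.077 L/h
Infusion rate = CL × Css = 4.077 × 11.9 = 48.52 mg/h

(a) 4830 mg; (b) 48.5 mg/h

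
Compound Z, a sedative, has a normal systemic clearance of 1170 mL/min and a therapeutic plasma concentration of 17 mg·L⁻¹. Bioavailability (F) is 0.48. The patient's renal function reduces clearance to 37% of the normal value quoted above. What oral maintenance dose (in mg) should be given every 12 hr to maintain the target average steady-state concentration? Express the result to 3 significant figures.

11000 mg

Convert clearance: 1170 mL/min × 60 min/h ÷ 1000 mL/L = 70.20 L/h
Patient clearance = 0.37 × 70.20 = 25.97 L/h
D = CL × Css × τ / F = 25.97 × 17 × 12 / 0.48 = 11040 mg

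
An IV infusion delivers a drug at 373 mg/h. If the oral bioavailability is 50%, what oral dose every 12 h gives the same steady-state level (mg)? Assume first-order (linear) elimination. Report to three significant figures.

8950 mg

To maintain the same Css, the systemic dosing rate must be unchanged: F·D/τ = infusion rate.
D = rate × τ / F = 373 × 12 / 0.5 = 8952 mg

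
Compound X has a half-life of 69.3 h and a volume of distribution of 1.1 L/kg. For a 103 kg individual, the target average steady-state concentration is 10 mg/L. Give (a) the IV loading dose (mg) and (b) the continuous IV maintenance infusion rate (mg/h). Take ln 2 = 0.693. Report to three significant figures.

(a) 1130 mg; (b) 11.3 mg/h

Vd(total) = 103 kg × 1.1 L/kg = 113.3 L
LD = Vd × C = 113.3 × 10 = 1133 mg
CL = 0.693 × Vd / t½ = 0.693 × 113.3 / 69.3 = 1.133 L/h
Infusion rate = CL × Css = 1.133 × 10 = 11.33 mg/h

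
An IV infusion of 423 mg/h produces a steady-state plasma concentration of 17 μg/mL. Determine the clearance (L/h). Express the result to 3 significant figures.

At steady state, infusion rate = CL × Css, so CL = rate / Css.
CL = 423 / 17 = 24.88 L/h

24.9 L/h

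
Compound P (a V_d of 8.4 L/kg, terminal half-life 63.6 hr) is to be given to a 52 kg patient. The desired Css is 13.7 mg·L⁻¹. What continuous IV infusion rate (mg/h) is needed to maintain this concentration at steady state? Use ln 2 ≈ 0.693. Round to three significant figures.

65.2 mg/h

Vd = 8.4 L/kg × 52 kg = 436.8 L
k = 0.693/63.6 = 0.01090 h⁻¹, so CL = k·Vd = 0.01090 × 436.8 = 4.761 L/h
Infusion rate = CL × Css = 4.761 × 13.7 = 65.23 mg/h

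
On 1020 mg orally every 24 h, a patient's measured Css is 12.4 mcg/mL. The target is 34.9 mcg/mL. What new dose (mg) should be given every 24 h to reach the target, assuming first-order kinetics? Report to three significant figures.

2870 mg

For first-order elimination, Css ∝ F·D/(CL·τ); F and CL are unchanged, so Css ∝ D/τ.
D₂ = D₁ × (Css,target / Css,current) = 1020 × 34.9/12.4 = 2871 mg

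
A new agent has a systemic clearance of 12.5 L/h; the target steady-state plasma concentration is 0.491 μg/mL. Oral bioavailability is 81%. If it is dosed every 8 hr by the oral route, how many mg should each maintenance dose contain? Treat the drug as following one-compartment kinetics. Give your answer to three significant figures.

60.6 mg

D = CL × Css × τ / F = 12.50 × 0.491 × 8 / 0.81 = 60.62 mg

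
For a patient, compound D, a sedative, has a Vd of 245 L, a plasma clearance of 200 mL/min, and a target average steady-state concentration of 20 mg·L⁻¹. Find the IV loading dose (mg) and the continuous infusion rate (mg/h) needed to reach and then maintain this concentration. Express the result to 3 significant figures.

Loading dose = Vd × C = 245.0 × 20 = 4900 mg
Convert clearance: 200 mL/min × 60 min/h ÷ 1000 mL/L = 12.00 L/h
Maintenance: replace elimination → rate = CL × Css = 12.00 × 20 = 240.0 mg/h

(a) 4900 mg; (b) 240 mg/h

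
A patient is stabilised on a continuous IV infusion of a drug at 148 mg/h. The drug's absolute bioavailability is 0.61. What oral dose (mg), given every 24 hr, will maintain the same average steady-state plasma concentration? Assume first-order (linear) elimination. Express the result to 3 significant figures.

To maintain the same Css, the systemic dosing rate must be unchanged: F·D/τ = infusion rate.
D = rate × τ / F = 148 × 24 / 0.61 = 5823 mg

5820 mg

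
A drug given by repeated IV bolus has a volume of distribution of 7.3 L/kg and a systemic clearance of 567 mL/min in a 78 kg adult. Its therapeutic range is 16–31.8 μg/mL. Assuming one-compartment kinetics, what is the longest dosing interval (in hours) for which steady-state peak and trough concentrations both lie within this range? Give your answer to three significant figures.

Vd = 7.3 L/kg × 78 kg = 569.4 L
CL = 567 mL/min × 60/1000 = 34.02 L/h
k = CL / Vd = 34.02 / 569.4 = 0.05975 h⁻¹
Between IV bolus doses, concentration decays as C = C₀·e^(−kτ), so C_peak/C_trough = e^(kτ).
τ_max = ln(C_peak/C_trough) / k = ln(31.8/16) / 0.05975 = 0.6869 / 0.05975 = 11.50 h

11.5 h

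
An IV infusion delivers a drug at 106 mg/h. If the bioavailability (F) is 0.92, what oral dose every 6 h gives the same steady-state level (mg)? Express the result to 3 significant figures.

691 mg

To maintain the same Css, the systemic dosing rate must be unchanged: F·D/τ = infusion rate.
D = rate × τ / F = 106 × 6 / 0.92 = 691.3 mg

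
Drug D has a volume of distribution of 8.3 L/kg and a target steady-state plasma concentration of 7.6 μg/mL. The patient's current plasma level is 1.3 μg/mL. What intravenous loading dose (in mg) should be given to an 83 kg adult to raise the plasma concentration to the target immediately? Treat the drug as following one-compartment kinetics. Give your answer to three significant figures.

Total Vd = 8.3 × 83 = 688.9 L
Concentration deficit ΔC = 7.6 − 1.3 = 6.300 mg/L
LD = Vd × ΔC = 688.9 × 6.300 = 4340 mg

4340 mg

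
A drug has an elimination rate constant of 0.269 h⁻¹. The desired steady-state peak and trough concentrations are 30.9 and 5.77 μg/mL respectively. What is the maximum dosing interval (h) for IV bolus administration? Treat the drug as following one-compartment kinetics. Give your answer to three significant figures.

6.24 h

Between IV bolus doses, concentration decays as C = C₀·e^(−kτ), so C_peak/C_trough = e^(kτ).
τ_max = ln(C_peak/C_trough) / k = ln(30.9/5.77) / 0.2690 = 1.678 / 0.2690 = 6.238 h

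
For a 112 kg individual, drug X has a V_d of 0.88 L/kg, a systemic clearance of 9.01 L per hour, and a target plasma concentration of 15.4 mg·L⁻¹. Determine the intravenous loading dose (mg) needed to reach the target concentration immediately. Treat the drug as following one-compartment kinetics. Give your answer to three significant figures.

1520 mg

Vd = 0.88 L/kg × 112 kg = 98.56 L
The loading dose fills Vd to the target concentration; clearance is irrelevant here.
LD = Vd × C = 98.56 × 15.40 = 1518 mg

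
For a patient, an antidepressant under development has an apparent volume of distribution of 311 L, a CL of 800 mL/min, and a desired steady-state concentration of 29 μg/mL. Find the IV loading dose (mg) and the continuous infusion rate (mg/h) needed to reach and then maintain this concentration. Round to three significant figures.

LD = Vd · C_target = 311.0 × 29 = 9019 mg
CL = 800 mL/min × 60/1000 = 48.00 L/h
Maintenance: replace elimination → rate = CL × Css = 48.00 × 29 = 1392 mg/h

(a) 9020 mg; (b) 1390 mg/h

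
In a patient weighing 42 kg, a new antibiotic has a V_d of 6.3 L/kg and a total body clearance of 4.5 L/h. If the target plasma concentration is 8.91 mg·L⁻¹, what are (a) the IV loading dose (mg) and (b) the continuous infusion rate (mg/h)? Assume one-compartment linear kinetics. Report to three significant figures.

Total Vd = 6.3 × 42 = 264.6 L
LD = Vd · C_target = 264.6 × 8.91 = 2358 mg
Maintenance infusion rate = CL × Css = 4.500 × 8.91 = 40.10 mg/h

(a) 2360 mg; (b) 40.1 mg/h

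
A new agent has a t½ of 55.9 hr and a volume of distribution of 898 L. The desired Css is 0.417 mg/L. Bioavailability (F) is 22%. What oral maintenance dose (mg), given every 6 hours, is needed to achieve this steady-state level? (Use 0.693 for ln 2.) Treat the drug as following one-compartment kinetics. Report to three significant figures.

k = 0.693/55.9 = 0.01240 h⁻¹, so CL = k·Vd = 0.01240 × 898.0 = 11.14 L/h
D = CL × Css × τ / F = 11.14 × 0.417 × 6 / 0.22 = 126.7 mg

127 mg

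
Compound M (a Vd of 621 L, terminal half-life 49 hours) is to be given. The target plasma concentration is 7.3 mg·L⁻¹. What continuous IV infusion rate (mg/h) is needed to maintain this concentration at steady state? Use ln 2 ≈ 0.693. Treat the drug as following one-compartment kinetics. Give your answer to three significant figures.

64.1 mg/h

k = 0.693/49 = 0.01414 h⁻¹, so CL = k·Vd = 0.01414 × 621.0 = 8.781 L/h
Infusion rate = CL × Css = 8.781 × 7.3 = 64.10 mg/h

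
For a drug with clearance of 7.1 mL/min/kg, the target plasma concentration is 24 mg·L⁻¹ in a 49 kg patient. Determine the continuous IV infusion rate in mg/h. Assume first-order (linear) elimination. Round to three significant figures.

CL = 7.1 mL/min/kg × 49 kg = 347.9 mL/min = 347.9 × 60/1000 = 20.87 L/h
At steady state, infusion rate equals elimination rate: rate in = CL × Css.
Infusion rate = CL · Css = 20.87 L/h × 24 mg/L = 500.9 mg/h

501 mg/h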